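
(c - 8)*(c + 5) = c^2 - 3*c - 40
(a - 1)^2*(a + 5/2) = a^3 + a^2/2 - 4*a + 5/2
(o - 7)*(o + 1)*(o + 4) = o^3 - 2*o^2 - 31*o - 28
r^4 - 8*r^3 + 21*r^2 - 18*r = r*(r - 3)^2*(r - 2)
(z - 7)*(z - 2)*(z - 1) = z^3 - 10*z^2 + 23*z - 14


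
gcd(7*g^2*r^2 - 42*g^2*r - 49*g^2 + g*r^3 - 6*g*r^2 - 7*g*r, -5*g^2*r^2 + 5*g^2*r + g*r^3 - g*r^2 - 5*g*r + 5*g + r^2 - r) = 1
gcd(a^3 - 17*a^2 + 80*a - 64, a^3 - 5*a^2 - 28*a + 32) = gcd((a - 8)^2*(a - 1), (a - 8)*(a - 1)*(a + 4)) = a^2 - 9*a + 8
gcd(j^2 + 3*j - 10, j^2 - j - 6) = 1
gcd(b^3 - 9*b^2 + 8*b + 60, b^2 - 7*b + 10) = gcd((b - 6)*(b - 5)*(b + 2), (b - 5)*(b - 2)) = b - 5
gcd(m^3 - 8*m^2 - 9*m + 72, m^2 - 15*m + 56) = m - 8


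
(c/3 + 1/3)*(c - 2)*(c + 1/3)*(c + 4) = c^4/3 + 10*c^3/9 - 5*c^2/3 - 10*c/3 - 8/9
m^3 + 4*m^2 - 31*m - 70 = (m - 5)*(m + 2)*(m + 7)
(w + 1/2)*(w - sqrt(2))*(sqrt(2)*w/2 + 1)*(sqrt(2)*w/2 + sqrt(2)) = w^4/2 + 5*w^3/4 - w^2/2 - 5*w/2 - 1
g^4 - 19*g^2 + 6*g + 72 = (g - 3)^2*(g + 2)*(g + 4)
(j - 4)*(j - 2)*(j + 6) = j^3 - 28*j + 48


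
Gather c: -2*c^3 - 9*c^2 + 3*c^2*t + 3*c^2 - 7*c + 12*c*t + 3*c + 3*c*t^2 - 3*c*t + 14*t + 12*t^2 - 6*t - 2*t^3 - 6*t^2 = -2*c^3 + c^2*(3*t - 6) + c*(3*t^2 + 9*t - 4) - 2*t^3 + 6*t^2 + 8*t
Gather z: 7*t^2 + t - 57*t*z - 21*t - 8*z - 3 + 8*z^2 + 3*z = 7*t^2 - 20*t + 8*z^2 + z*(-57*t - 5) - 3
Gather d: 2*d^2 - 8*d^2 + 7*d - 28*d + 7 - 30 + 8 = -6*d^2 - 21*d - 15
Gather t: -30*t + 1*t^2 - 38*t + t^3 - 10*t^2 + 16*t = t^3 - 9*t^2 - 52*t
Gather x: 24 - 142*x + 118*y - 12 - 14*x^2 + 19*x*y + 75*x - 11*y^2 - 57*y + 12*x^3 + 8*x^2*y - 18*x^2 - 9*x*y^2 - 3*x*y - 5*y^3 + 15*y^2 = 12*x^3 + x^2*(8*y - 32) + x*(-9*y^2 + 16*y - 67) - 5*y^3 + 4*y^2 + 61*y + 12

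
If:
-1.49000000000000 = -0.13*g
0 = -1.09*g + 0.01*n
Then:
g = 11.46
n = 1249.31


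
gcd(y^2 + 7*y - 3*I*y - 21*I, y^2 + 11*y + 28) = y + 7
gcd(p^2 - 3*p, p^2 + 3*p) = p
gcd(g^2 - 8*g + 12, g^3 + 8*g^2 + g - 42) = g - 2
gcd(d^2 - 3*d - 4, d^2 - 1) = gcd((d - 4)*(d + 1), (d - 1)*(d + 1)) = d + 1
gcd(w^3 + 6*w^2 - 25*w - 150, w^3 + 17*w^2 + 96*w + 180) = w^2 + 11*w + 30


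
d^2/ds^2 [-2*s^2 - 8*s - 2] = -4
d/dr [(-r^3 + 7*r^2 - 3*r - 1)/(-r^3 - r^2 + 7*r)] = (8*r^4 - 20*r^3 + 43*r^2 - 2*r + 7)/(r^2*(r^4 + 2*r^3 - 13*r^2 - 14*r + 49))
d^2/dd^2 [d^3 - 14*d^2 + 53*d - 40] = 6*d - 28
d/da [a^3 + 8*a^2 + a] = 3*a^2 + 16*a + 1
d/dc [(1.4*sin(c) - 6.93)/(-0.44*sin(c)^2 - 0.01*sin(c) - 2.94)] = (0.616*sin(c)^2 - 6.0984*sin(c) - 4.1853)*cos(c)/(0.1936*sin(c)^4 + 0.0088*sin(c)^3 + 2.5873*sin(c)^2 + 0.0588*sin(c) + 8.6436)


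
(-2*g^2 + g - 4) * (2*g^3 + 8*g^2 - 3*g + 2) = -4*g^5 - 14*g^4 + 6*g^3 - 39*g^2 + 14*g - 8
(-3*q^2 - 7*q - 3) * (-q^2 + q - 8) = 3*q^4 + 4*q^3 + 20*q^2 + 53*q + 24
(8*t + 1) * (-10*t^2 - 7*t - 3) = -80*t^3 - 66*t^2 - 31*t - 3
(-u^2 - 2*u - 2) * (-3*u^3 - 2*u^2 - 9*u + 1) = 3*u^5 + 8*u^4 + 19*u^3 + 21*u^2 + 16*u - 2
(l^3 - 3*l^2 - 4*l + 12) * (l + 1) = l^4 - 2*l^3 - 7*l^2 + 8*l + 12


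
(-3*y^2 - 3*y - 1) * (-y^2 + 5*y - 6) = 3*y^4 - 12*y^3 + 4*y^2 + 13*y + 6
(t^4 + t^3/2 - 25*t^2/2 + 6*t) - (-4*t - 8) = t^4 + t^3/2 - 25*t^2/2 + 10*t + 8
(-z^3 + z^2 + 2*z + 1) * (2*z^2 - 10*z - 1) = -2*z^5 + 12*z^4 - 5*z^3 - 19*z^2 - 12*z - 1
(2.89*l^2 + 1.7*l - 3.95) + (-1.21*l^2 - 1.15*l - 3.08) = 1.68*l^2 + 0.55*l - 7.03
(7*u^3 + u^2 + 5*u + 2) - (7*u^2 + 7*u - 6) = 7*u^3 - 6*u^2 - 2*u + 8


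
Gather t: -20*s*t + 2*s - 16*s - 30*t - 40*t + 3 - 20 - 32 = -14*s + t*(-20*s - 70) - 49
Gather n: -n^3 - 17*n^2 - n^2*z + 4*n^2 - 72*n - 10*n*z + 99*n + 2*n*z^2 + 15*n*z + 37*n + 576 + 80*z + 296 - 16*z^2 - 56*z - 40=-n^3 + n^2*(-z - 13) + n*(2*z^2 + 5*z + 64) - 16*z^2 + 24*z + 832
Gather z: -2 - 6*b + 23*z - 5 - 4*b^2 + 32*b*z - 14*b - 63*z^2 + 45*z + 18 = -4*b^2 - 20*b - 63*z^2 + z*(32*b + 68) + 11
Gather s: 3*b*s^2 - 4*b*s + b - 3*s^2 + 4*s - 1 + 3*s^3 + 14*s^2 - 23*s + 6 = b + 3*s^3 + s^2*(3*b + 11) + s*(-4*b - 19) + 5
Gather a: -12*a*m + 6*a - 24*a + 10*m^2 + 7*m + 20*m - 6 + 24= a*(-12*m - 18) + 10*m^2 + 27*m + 18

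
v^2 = v^2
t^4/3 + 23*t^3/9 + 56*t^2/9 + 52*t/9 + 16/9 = (t/3 + 1/3)*(t + 2/3)*(t + 2)*(t + 4)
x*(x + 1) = x^2 + x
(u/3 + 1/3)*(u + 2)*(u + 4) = u^3/3 + 7*u^2/3 + 14*u/3 + 8/3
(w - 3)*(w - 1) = w^2 - 4*w + 3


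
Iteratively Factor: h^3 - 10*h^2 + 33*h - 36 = (h - 3)*(h^2 - 7*h + 12) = (h - 3)^2*(h - 4)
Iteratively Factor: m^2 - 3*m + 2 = (m - 1)*(m - 2)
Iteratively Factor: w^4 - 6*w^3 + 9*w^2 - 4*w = (w - 1)*(w^3 - 5*w^2 + 4*w) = (w - 1)^2*(w^2 - 4*w) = (w - 4)*(w - 1)^2*(w)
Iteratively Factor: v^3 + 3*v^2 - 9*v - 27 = (v + 3)*(v^2 - 9) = (v - 3)*(v + 3)*(v + 3)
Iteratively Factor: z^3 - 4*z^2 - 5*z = (z - 5)*(z^2 + z) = z*(z - 5)*(z + 1)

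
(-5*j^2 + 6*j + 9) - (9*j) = -5*j^2 - 3*j + 9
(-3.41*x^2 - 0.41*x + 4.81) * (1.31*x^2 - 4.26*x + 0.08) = -4.4671*x^4 + 13.9895*x^3 + 7.7749*x^2 - 20.5234*x + 0.3848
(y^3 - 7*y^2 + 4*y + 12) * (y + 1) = y^4 - 6*y^3 - 3*y^2 + 16*y + 12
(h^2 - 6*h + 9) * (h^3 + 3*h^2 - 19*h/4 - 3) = h^5 - 3*h^4 - 55*h^3/4 + 105*h^2/2 - 99*h/4 - 27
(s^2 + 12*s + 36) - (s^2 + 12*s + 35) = 1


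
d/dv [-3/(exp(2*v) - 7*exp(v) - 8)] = (6*exp(v) - 21)*exp(v)/(-exp(2*v) + 7*exp(v) + 8)^2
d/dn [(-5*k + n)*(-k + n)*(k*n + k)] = k*(5*k^2 - 12*k*n - 6*k + 3*n^2 + 2*n)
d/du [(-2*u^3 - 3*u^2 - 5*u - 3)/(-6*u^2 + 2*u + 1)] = (12*u^4 - 8*u^3 - 42*u^2 - 42*u + 1)/(36*u^4 - 24*u^3 - 8*u^2 + 4*u + 1)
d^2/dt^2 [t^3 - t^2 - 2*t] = 6*t - 2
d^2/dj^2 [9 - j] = 0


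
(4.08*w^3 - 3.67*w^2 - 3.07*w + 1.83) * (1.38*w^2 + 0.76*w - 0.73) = 5.6304*w^5 - 1.9638*w^4 - 10.0042*w^3 + 2.8713*w^2 + 3.6319*w - 1.3359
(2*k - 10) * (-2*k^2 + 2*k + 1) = -4*k^3 + 24*k^2 - 18*k - 10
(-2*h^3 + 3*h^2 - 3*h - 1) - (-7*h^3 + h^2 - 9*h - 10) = 5*h^3 + 2*h^2 + 6*h + 9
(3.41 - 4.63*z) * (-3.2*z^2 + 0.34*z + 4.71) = 14.816*z^3 - 12.4862*z^2 - 20.6479*z + 16.0611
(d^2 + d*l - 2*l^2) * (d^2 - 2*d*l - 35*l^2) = d^4 - d^3*l - 39*d^2*l^2 - 31*d*l^3 + 70*l^4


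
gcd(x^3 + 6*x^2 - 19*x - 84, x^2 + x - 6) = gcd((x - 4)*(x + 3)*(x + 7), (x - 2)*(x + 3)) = x + 3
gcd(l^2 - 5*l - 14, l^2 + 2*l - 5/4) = 1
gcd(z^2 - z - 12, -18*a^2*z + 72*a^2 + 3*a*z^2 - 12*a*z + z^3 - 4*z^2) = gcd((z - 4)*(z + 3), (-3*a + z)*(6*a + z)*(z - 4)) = z - 4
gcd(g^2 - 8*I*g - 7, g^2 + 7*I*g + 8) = g - I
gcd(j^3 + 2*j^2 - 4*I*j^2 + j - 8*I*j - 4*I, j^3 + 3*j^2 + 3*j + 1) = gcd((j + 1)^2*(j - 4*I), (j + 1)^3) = j^2 + 2*j + 1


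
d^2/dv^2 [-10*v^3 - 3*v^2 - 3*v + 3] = -60*v - 6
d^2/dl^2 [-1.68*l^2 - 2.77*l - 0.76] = -3.36000000000000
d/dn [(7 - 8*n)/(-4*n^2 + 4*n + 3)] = 4*(-8*n^2 + 14*n - 13)/(16*n^4 - 32*n^3 - 8*n^2 + 24*n + 9)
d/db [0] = 0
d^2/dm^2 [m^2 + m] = 2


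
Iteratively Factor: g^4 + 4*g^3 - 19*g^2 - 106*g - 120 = (g + 4)*(g^3 - 19*g - 30) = (g - 5)*(g + 4)*(g^2 + 5*g + 6) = (g - 5)*(g + 2)*(g + 4)*(g + 3)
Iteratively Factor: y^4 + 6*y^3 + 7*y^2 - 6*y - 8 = (y - 1)*(y^3 + 7*y^2 + 14*y + 8) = (y - 1)*(y + 2)*(y^2 + 5*y + 4) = (y - 1)*(y + 2)*(y + 4)*(y + 1)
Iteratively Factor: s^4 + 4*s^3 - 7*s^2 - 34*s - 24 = (s - 3)*(s^3 + 7*s^2 + 14*s + 8) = (s - 3)*(s + 1)*(s^2 + 6*s + 8) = (s - 3)*(s + 1)*(s + 4)*(s + 2)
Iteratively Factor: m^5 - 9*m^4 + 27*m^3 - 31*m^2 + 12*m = (m - 4)*(m^4 - 5*m^3 + 7*m^2 - 3*m) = (m - 4)*(m - 3)*(m^3 - 2*m^2 + m) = (m - 4)*(m - 3)*(m - 1)*(m^2 - m) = m*(m - 4)*(m - 3)*(m - 1)*(m - 1)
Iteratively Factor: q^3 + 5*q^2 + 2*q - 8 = (q + 4)*(q^2 + q - 2) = (q + 2)*(q + 4)*(q - 1)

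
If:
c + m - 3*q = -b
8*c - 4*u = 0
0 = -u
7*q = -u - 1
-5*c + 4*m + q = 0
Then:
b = -13/28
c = 0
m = 1/28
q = -1/7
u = 0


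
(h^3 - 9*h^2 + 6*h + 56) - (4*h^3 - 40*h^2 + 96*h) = -3*h^3 + 31*h^2 - 90*h + 56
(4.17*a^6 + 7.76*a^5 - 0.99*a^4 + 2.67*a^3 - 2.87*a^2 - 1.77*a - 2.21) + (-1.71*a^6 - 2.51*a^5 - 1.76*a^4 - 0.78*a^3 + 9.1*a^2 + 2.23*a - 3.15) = 2.46*a^6 + 5.25*a^5 - 2.75*a^4 + 1.89*a^3 + 6.23*a^2 + 0.46*a - 5.36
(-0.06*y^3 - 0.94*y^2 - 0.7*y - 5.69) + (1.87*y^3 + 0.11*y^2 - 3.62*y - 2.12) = 1.81*y^3 - 0.83*y^2 - 4.32*y - 7.81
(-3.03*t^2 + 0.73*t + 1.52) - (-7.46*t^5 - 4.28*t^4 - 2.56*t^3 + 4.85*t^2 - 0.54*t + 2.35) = 7.46*t^5 + 4.28*t^4 + 2.56*t^3 - 7.88*t^2 + 1.27*t - 0.83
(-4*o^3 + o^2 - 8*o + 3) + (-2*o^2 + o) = -4*o^3 - o^2 - 7*o + 3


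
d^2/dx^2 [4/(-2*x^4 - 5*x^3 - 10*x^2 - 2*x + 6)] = 8*((12*x^2 + 15*x + 10)*(2*x^4 + 5*x^3 + 10*x^2 + 2*x - 6) - (8*x^3 + 15*x^2 + 20*x + 2)^2)/(2*x^4 + 5*x^3 + 10*x^2 + 2*x - 6)^3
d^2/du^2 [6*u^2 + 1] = 12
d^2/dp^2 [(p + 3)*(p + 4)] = 2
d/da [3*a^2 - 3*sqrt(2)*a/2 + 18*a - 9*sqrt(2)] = 6*a - 3*sqrt(2)/2 + 18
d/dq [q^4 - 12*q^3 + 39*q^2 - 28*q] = 4*q^3 - 36*q^2 + 78*q - 28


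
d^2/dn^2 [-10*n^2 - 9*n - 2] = -20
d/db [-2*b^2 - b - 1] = -4*b - 1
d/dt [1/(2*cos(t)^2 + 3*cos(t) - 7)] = (4*cos(t) + 3)*sin(t)/(3*cos(t) + cos(2*t) - 6)^2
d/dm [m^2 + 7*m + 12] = 2*m + 7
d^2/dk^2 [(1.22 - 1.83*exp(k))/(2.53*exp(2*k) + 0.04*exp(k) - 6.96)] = (-11.713647*exp(4*k) + 31.421588*exp(3*k) - 192.974232*exp(2*k) + 85.423424*exp(k) - 88.30848)*exp(k)/(16.194277*exp(6*k) + 0.768108*exp(5*k) - 133.638648*exp(4*k) - 4.226048*exp(3*k) + 367.638336*exp(2*k) + 5.812992*exp(k) - 337.153536)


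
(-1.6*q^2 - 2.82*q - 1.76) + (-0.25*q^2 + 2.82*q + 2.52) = 0.76 - 1.85*q^2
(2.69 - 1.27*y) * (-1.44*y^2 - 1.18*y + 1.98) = 1.8288*y^3 - 2.375*y^2 - 5.6888*y + 5.3262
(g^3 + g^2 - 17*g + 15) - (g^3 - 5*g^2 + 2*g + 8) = 6*g^2 - 19*g + 7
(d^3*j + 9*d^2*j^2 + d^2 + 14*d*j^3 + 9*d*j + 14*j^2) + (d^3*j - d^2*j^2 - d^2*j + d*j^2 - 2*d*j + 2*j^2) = 2*d^3*j + 8*d^2*j^2 - d^2*j + d^2 + 14*d*j^3 + d*j^2 + 7*d*j + 16*j^2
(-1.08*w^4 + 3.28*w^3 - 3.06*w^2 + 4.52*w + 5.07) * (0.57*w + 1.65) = -0.6156*w^5 + 0.0875999999999997*w^4 + 3.6678*w^3 - 2.4726*w^2 + 10.3479*w + 8.3655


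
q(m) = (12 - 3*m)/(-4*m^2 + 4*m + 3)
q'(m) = (12 - 3*m)*(8*m - 4)/(-4*m^2 + 4*m + 3)^2 - 3/(-4*m^2 + 4*m + 3)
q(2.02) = -1.13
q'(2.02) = 3.20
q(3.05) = -0.13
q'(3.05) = 0.26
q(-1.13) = -2.32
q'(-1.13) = -4.12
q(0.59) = 2.58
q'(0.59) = -0.29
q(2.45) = -0.41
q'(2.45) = 0.84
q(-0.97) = -3.21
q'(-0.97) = -7.49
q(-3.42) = -0.39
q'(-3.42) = -0.16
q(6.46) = 0.05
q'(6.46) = 0.00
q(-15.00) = -0.06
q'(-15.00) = 0.00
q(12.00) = 0.05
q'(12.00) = 0.00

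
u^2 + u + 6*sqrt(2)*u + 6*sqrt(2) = (u + 1)*(u + 6*sqrt(2))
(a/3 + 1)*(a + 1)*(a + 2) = a^3/3 + 2*a^2 + 11*a/3 + 2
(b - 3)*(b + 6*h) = b^2 + 6*b*h - 3*b - 18*h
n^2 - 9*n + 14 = (n - 7)*(n - 2)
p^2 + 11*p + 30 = (p + 5)*(p + 6)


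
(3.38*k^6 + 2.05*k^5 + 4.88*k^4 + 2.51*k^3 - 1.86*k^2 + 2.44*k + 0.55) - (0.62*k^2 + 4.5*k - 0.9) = 3.38*k^6 + 2.05*k^5 + 4.88*k^4 + 2.51*k^3 - 2.48*k^2 - 2.06*k + 1.45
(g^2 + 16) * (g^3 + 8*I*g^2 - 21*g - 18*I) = g^5 + 8*I*g^4 - 5*g^3 + 110*I*g^2 - 336*g - 288*I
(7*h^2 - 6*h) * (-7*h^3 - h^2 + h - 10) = -49*h^5 + 35*h^4 + 13*h^3 - 76*h^2 + 60*h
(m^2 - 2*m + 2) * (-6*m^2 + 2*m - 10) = -6*m^4 + 14*m^3 - 26*m^2 + 24*m - 20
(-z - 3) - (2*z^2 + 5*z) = -2*z^2 - 6*z - 3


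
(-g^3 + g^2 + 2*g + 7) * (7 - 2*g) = 2*g^4 - 9*g^3 + 3*g^2 + 49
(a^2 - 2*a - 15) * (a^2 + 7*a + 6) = a^4 + 5*a^3 - 23*a^2 - 117*a - 90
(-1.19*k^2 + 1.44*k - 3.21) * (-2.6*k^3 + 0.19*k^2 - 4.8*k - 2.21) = 3.094*k^5 - 3.9701*k^4 + 14.3316*k^3 - 4.892*k^2 + 12.2256*k + 7.0941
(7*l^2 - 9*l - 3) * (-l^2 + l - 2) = -7*l^4 + 16*l^3 - 20*l^2 + 15*l + 6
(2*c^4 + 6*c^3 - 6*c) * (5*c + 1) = 10*c^5 + 32*c^4 + 6*c^3 - 30*c^2 - 6*c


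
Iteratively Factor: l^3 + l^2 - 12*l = (l)*(l^2 + l - 12) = l*(l - 3)*(l + 4)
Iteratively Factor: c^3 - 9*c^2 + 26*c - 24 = (c - 2)*(c^2 - 7*c + 12) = (c - 4)*(c - 2)*(c - 3)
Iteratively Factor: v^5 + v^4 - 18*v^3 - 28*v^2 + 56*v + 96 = (v - 2)*(v^4 + 3*v^3 - 12*v^2 - 52*v - 48) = (v - 2)*(v + 2)*(v^3 + v^2 - 14*v - 24) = (v - 2)*(v + 2)*(v + 3)*(v^2 - 2*v - 8) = (v - 4)*(v - 2)*(v + 2)*(v + 3)*(v + 2)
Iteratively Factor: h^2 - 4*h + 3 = (h - 1)*(h - 3)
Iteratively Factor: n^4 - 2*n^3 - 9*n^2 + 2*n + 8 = (n + 1)*(n^3 - 3*n^2 - 6*n + 8) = (n - 4)*(n + 1)*(n^2 + n - 2) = (n - 4)*(n - 1)*(n + 1)*(n + 2)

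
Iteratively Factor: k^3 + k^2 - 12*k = (k - 3)*(k^2 + 4*k) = (k - 3)*(k + 4)*(k)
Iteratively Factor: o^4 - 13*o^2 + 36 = (o + 2)*(o^3 - 2*o^2 - 9*o + 18) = (o - 2)*(o + 2)*(o^2 - 9) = (o - 3)*(o - 2)*(o + 2)*(o + 3)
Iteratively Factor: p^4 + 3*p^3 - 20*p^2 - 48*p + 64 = (p + 4)*(p^3 - p^2 - 16*p + 16) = (p + 4)^2*(p^2 - 5*p + 4) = (p - 4)*(p + 4)^2*(p - 1)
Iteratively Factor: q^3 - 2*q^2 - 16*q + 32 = (q + 4)*(q^2 - 6*q + 8) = (q - 4)*(q + 4)*(q - 2)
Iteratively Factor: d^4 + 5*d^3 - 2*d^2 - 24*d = (d + 4)*(d^3 + d^2 - 6*d) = (d - 2)*(d + 4)*(d^2 + 3*d) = d*(d - 2)*(d + 4)*(d + 3)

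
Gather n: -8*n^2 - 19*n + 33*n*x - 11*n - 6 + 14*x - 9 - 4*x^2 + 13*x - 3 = -8*n^2 + n*(33*x - 30) - 4*x^2 + 27*x - 18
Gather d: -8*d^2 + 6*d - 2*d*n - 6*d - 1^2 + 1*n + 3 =-8*d^2 - 2*d*n + n + 2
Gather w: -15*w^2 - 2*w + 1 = -15*w^2 - 2*w + 1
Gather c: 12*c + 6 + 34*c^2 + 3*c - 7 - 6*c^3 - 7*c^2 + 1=-6*c^3 + 27*c^2 + 15*c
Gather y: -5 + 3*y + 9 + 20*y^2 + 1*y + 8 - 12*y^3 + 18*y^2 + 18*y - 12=-12*y^3 + 38*y^2 + 22*y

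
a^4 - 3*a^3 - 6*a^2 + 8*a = a*(a - 4)*(a - 1)*(a + 2)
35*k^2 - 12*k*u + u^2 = (-7*k + u)*(-5*k + u)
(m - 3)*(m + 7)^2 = m^3 + 11*m^2 + 7*m - 147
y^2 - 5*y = y*(y - 5)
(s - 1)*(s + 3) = s^2 + 2*s - 3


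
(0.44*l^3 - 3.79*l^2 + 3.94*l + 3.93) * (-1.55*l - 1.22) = -0.682*l^4 + 5.3377*l^3 - 1.4832*l^2 - 10.8983*l - 4.7946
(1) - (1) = 0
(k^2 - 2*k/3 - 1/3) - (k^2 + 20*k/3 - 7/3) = 2 - 22*k/3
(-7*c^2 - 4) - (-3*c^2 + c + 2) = -4*c^2 - c - 6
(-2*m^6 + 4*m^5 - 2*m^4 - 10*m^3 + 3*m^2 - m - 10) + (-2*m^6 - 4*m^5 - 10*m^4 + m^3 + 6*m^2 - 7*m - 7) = -4*m^6 - 12*m^4 - 9*m^3 + 9*m^2 - 8*m - 17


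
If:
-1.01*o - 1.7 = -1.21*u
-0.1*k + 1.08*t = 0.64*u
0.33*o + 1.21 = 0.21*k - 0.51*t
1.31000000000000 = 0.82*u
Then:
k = 10.87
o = 0.23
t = 1.95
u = 1.60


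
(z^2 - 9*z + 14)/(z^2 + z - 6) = (z - 7)/(z + 3)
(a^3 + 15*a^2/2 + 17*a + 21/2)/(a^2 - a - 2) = (2*a^2 + 13*a + 21)/(2*(a - 2))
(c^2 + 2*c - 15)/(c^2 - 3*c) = (c + 5)/c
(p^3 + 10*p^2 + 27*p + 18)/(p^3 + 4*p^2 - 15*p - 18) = (p + 3)/(p - 3)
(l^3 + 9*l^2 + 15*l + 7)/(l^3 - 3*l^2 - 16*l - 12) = (l^2 + 8*l + 7)/(l^2 - 4*l - 12)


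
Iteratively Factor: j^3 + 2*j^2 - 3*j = (j)*(j^2 + 2*j - 3) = j*(j + 3)*(j - 1)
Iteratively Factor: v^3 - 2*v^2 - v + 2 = (v - 1)*(v^2 - v - 2) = (v - 2)*(v - 1)*(v + 1)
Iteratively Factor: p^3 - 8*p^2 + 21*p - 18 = (p - 3)*(p^2 - 5*p + 6) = (p - 3)^2*(p - 2)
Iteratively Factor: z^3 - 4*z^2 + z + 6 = (z + 1)*(z^2 - 5*z + 6) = (z - 3)*(z + 1)*(z - 2)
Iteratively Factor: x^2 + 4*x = (x)*(x + 4)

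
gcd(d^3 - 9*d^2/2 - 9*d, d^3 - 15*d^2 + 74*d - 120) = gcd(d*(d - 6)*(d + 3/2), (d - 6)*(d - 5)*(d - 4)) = d - 6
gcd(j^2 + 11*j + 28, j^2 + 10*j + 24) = j + 4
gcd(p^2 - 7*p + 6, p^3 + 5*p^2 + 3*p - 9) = p - 1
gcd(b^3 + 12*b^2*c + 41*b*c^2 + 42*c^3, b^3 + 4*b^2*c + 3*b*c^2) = b + 3*c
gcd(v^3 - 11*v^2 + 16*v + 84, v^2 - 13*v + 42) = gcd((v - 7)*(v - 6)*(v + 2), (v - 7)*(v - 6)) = v^2 - 13*v + 42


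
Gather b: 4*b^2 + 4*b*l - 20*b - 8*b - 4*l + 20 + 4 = 4*b^2 + b*(4*l - 28) - 4*l + 24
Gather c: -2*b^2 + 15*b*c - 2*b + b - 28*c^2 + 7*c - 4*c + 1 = -2*b^2 - b - 28*c^2 + c*(15*b + 3) + 1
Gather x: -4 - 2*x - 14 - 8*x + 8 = -10*x - 10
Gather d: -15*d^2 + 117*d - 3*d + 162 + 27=-15*d^2 + 114*d + 189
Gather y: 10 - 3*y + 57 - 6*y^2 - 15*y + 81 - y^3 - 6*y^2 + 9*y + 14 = -y^3 - 12*y^2 - 9*y + 162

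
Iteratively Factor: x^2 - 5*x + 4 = (x - 1)*(x - 4)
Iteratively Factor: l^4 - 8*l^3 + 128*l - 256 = (l + 4)*(l^3 - 12*l^2 + 48*l - 64) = (l - 4)*(l + 4)*(l^2 - 8*l + 16) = (l - 4)^2*(l + 4)*(l - 4)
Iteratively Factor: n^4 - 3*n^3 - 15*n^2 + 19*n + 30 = (n - 2)*(n^3 - n^2 - 17*n - 15) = (n - 2)*(n + 1)*(n^2 - 2*n - 15) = (n - 5)*(n - 2)*(n + 1)*(n + 3)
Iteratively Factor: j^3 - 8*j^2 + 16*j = (j - 4)*(j^2 - 4*j) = (j - 4)^2*(j)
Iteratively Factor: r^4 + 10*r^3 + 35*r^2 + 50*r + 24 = (r + 4)*(r^3 + 6*r^2 + 11*r + 6) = (r + 3)*(r + 4)*(r^2 + 3*r + 2) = (r + 2)*(r + 3)*(r + 4)*(r + 1)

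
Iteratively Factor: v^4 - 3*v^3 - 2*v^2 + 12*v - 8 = (v + 2)*(v^3 - 5*v^2 + 8*v - 4) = (v - 2)*(v + 2)*(v^2 - 3*v + 2) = (v - 2)^2*(v + 2)*(v - 1)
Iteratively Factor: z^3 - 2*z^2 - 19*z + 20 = (z - 1)*(z^2 - z - 20) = (z - 5)*(z - 1)*(z + 4)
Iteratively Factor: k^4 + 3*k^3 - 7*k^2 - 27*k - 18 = (k - 3)*(k^3 + 6*k^2 + 11*k + 6) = (k - 3)*(k + 1)*(k^2 + 5*k + 6) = (k - 3)*(k + 1)*(k + 3)*(k + 2)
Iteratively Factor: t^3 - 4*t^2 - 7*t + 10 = (t + 2)*(t^2 - 6*t + 5) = (t - 1)*(t + 2)*(t - 5)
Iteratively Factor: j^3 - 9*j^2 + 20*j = (j - 4)*(j^2 - 5*j) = (j - 5)*(j - 4)*(j)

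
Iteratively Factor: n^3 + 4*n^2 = (n)*(n^2 + 4*n) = n^2*(n + 4)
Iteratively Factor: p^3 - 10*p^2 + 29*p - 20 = (p - 5)*(p^2 - 5*p + 4) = (p - 5)*(p - 1)*(p - 4)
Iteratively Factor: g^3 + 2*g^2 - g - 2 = (g - 1)*(g^2 + 3*g + 2) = (g - 1)*(g + 1)*(g + 2)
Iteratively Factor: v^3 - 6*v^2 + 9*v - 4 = (v - 4)*(v^2 - 2*v + 1) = (v - 4)*(v - 1)*(v - 1)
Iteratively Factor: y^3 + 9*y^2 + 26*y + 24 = (y + 2)*(y^2 + 7*y + 12) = (y + 2)*(y + 3)*(y + 4)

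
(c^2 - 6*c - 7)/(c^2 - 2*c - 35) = (c + 1)/(c + 5)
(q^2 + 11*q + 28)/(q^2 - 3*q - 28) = (q + 7)/(q - 7)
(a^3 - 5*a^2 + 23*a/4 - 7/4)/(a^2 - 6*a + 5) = (a^2 - 4*a + 7/4)/(a - 5)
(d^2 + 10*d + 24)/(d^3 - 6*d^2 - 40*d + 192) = (d + 4)/(d^2 - 12*d + 32)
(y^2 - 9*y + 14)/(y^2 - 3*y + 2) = (y - 7)/(y - 1)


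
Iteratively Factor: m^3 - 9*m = (m)*(m^2 - 9) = m*(m + 3)*(m - 3)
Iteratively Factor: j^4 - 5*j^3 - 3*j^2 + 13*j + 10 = (j - 2)*(j^3 - 3*j^2 - 9*j - 5) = (j - 2)*(j + 1)*(j^2 - 4*j - 5) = (j - 2)*(j + 1)^2*(j - 5)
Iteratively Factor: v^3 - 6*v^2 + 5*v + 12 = (v + 1)*(v^2 - 7*v + 12) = (v - 4)*(v + 1)*(v - 3)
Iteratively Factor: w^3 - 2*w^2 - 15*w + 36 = (w - 3)*(w^2 + w - 12) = (w - 3)^2*(w + 4)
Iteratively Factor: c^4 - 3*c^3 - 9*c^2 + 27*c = (c - 3)*(c^3 - 9*c) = c*(c - 3)*(c^2 - 9) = c*(c - 3)^2*(c + 3)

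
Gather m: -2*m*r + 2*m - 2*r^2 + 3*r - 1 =m*(2 - 2*r) - 2*r^2 + 3*r - 1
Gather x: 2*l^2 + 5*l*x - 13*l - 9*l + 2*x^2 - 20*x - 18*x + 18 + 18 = 2*l^2 - 22*l + 2*x^2 + x*(5*l - 38) + 36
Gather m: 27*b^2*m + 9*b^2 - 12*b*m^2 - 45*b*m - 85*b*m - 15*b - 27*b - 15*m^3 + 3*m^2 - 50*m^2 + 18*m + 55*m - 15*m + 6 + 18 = 9*b^2 - 42*b - 15*m^3 + m^2*(-12*b - 47) + m*(27*b^2 - 130*b + 58) + 24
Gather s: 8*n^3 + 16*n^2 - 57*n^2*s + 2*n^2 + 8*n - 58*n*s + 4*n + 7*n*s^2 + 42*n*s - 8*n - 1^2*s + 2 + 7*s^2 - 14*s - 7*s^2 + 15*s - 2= 8*n^3 + 18*n^2 + 7*n*s^2 + 4*n + s*(-57*n^2 - 16*n)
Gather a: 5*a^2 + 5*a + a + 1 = 5*a^2 + 6*a + 1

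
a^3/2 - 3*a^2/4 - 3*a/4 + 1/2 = (a/2 + 1/2)*(a - 2)*(a - 1/2)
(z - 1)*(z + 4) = z^2 + 3*z - 4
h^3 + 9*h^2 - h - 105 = (h - 3)*(h + 5)*(h + 7)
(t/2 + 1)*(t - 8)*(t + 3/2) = t^3/2 - 9*t^2/4 - 25*t/2 - 12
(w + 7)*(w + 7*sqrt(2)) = w^2 + 7*w + 7*sqrt(2)*w + 49*sqrt(2)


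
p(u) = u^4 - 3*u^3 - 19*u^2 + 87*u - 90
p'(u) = 4*u^3 - 9*u^2 - 38*u + 87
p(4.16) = 26.62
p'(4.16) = 61.13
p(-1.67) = -266.53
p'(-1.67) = 106.73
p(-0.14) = -102.54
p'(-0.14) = 92.13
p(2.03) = 0.20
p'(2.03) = 6.23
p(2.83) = 0.19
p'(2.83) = -1.96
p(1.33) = -11.83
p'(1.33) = 29.95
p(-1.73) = -272.88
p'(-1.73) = 105.09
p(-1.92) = -292.26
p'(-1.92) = 98.47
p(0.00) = -90.00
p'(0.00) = 87.00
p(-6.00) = 648.00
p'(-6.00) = -873.00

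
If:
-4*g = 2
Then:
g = -1/2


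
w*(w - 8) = w^2 - 8*w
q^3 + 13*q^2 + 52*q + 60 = (q + 2)*(q + 5)*(q + 6)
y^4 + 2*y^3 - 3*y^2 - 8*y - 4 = (y - 2)*(y + 1)^2*(y + 2)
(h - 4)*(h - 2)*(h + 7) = h^3 + h^2 - 34*h + 56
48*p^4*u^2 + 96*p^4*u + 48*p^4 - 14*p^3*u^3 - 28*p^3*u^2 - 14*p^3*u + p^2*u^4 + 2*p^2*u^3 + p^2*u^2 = (-8*p + u)*(-6*p + u)*(p*u + p)^2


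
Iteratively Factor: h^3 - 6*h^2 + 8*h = (h - 4)*(h^2 - 2*h) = h*(h - 4)*(h - 2)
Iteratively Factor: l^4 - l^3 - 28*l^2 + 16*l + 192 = (l - 4)*(l^3 + 3*l^2 - 16*l - 48) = (l - 4)^2*(l^2 + 7*l + 12) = (l - 4)^2*(l + 3)*(l + 4)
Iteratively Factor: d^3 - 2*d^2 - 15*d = (d)*(d^2 - 2*d - 15) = d*(d - 5)*(d + 3)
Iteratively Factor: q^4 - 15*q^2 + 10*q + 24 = (q + 1)*(q^3 - q^2 - 14*q + 24) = (q - 2)*(q + 1)*(q^2 + q - 12) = (q - 2)*(q + 1)*(q + 4)*(q - 3)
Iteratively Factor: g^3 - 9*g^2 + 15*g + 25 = (g - 5)*(g^2 - 4*g - 5) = (g - 5)^2*(g + 1)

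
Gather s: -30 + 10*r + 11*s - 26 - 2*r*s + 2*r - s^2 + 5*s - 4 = 12*r - s^2 + s*(16 - 2*r) - 60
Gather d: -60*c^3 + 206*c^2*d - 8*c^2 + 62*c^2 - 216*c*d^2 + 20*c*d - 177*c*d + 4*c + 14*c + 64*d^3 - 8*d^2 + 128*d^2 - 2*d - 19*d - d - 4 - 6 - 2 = -60*c^3 + 54*c^2 + 18*c + 64*d^3 + d^2*(120 - 216*c) + d*(206*c^2 - 157*c - 22) - 12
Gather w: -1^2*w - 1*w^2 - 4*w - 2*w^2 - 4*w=-3*w^2 - 9*w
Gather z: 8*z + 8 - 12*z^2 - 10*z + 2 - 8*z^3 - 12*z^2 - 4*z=-8*z^3 - 24*z^2 - 6*z + 10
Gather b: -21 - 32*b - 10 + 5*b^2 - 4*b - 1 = 5*b^2 - 36*b - 32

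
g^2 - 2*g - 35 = (g - 7)*(g + 5)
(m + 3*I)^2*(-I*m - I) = -I*m^3 + 6*m^2 - I*m^2 + 6*m + 9*I*m + 9*I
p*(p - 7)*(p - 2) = p^3 - 9*p^2 + 14*p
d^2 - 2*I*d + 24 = (d - 6*I)*(d + 4*I)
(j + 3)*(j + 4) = j^2 + 7*j + 12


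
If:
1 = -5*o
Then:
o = -1/5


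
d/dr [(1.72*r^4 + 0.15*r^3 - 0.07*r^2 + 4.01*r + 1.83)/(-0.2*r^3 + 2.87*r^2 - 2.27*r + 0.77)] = (-0.344*r^6 + 9.8728*r^5 - 11.2967*r^4 + 6.2206*r^3 - 9.9053*r^2 - 10.612*r + 7.2418)/(0.04*r^6 - 1.148*r^5 + 9.1449*r^4 - 13.3378*r^3 + 9.5727*r^2 - 3.4958*r + 0.5929)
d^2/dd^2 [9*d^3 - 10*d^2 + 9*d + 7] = 54*d - 20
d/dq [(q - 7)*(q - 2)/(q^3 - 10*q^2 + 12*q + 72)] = (-q^3 + 12*q^2 - 48*q + 136)/(q^5 - 14*q^4 + 40*q^3 + 144*q^2 - 432*q - 864)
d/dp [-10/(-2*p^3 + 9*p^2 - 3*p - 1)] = 30*(-2*p^2 + 6*p - 1)/(2*p^3 - 9*p^2 + 3*p + 1)^2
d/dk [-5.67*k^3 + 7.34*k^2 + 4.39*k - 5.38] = -17.01*k^2 + 14.68*k + 4.39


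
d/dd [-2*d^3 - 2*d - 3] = -6*d^2 - 2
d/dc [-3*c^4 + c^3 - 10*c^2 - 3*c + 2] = -12*c^3 + 3*c^2 - 20*c - 3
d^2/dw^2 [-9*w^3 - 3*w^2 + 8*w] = -54*w - 6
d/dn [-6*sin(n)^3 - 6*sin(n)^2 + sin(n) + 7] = (-18*sin(n)^2 - 12*sin(n) + 1)*cos(n)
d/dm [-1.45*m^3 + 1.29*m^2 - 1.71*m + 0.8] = -4.35*m^2 + 2.58*m - 1.71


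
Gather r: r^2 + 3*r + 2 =r^2 + 3*r + 2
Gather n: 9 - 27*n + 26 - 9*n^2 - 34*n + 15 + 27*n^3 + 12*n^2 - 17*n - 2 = 27*n^3 + 3*n^2 - 78*n + 48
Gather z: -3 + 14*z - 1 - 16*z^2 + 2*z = -16*z^2 + 16*z - 4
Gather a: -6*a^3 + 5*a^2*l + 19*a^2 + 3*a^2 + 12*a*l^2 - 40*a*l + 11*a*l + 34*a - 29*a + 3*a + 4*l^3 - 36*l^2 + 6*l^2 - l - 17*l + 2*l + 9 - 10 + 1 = -6*a^3 + a^2*(5*l + 22) + a*(12*l^2 - 29*l + 8) + 4*l^3 - 30*l^2 - 16*l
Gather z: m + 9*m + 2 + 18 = 10*m + 20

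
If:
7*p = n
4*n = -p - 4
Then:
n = -28/29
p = -4/29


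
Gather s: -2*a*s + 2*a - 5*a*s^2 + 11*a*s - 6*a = -5*a*s^2 + 9*a*s - 4*a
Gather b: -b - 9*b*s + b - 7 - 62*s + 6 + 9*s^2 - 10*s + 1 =-9*b*s + 9*s^2 - 72*s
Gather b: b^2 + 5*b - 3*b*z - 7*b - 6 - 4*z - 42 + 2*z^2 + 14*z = b^2 + b*(-3*z - 2) + 2*z^2 + 10*z - 48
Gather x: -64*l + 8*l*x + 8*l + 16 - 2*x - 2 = -56*l + x*(8*l - 2) + 14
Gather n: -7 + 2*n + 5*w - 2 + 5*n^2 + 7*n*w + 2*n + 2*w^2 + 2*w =5*n^2 + n*(7*w + 4) + 2*w^2 + 7*w - 9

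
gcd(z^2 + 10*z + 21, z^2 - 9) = z + 3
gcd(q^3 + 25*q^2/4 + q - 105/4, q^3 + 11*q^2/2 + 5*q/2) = q + 5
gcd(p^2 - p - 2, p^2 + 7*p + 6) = p + 1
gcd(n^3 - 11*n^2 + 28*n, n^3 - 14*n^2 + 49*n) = n^2 - 7*n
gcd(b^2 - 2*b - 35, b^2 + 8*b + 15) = b + 5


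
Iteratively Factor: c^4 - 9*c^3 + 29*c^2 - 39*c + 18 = (c - 2)*(c^3 - 7*c^2 + 15*c - 9) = (c - 2)*(c - 1)*(c^2 - 6*c + 9) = (c - 3)*(c - 2)*(c - 1)*(c - 3)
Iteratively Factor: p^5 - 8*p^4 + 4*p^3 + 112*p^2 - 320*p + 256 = (p - 4)*(p^4 - 4*p^3 - 12*p^2 + 64*p - 64) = (p - 4)*(p - 2)*(p^3 - 2*p^2 - 16*p + 32) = (p - 4)*(p - 2)*(p + 4)*(p^2 - 6*p + 8) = (p - 4)*(p - 2)^2*(p + 4)*(p - 4)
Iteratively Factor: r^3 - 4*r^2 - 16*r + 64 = (r - 4)*(r^2 - 16) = (r - 4)*(r + 4)*(r - 4)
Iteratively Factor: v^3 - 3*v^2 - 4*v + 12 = (v - 2)*(v^2 - v - 6) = (v - 3)*(v - 2)*(v + 2)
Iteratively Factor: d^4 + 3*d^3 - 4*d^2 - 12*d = (d)*(d^3 + 3*d^2 - 4*d - 12) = d*(d + 2)*(d^2 + d - 6) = d*(d - 2)*(d + 2)*(d + 3)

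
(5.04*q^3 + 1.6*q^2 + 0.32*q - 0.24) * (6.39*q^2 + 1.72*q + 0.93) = 32.2056*q^5 + 18.8928*q^4 + 9.484*q^3 + 0.5048*q^2 - 0.1152*q - 0.2232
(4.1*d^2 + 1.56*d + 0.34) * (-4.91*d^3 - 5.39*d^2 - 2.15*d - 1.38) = -20.131*d^5 - 29.7586*d^4 - 18.8928*d^3 - 10.8446*d^2 - 2.8838*d - 0.4692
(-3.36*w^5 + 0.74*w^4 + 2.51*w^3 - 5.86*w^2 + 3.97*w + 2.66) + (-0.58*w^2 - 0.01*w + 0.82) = -3.36*w^5 + 0.74*w^4 + 2.51*w^3 - 6.44*w^2 + 3.96*w + 3.48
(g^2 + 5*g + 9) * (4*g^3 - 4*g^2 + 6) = 4*g^5 + 16*g^4 + 16*g^3 - 30*g^2 + 30*g + 54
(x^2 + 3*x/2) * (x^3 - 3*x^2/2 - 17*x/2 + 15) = x^5 - 43*x^3/4 + 9*x^2/4 + 45*x/2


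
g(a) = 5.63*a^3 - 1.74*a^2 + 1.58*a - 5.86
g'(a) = 16.89*a^2 - 3.48*a + 1.58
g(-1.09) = -16.94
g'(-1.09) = 25.44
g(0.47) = -4.92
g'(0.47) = 3.68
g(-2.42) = -99.66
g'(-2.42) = 108.92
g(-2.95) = -170.20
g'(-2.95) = 158.83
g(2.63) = 88.68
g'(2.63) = 109.25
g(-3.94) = -383.44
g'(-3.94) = 277.48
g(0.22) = -5.54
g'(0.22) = 1.63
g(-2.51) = -109.82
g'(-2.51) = 116.72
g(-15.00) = -19422.31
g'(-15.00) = 3854.03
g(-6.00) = -1294.06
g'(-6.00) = 630.50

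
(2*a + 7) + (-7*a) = 7 - 5*a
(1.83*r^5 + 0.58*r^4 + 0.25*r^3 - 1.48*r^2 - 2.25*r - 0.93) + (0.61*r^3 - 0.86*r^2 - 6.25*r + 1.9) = 1.83*r^5 + 0.58*r^4 + 0.86*r^3 - 2.34*r^2 - 8.5*r + 0.97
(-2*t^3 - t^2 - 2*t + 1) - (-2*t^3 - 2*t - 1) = 2 - t^2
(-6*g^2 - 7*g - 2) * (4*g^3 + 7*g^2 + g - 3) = -24*g^5 - 70*g^4 - 63*g^3 - 3*g^2 + 19*g + 6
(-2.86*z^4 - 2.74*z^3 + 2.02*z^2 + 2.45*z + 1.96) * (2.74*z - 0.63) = -7.8364*z^5 - 5.7058*z^4 + 7.261*z^3 + 5.4404*z^2 + 3.8269*z - 1.2348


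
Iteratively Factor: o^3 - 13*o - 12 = (o + 1)*(o^2 - o - 12) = (o - 4)*(o + 1)*(o + 3)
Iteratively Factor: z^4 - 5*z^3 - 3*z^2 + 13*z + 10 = (z - 2)*(z^3 - 3*z^2 - 9*z - 5) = (z - 2)*(z + 1)*(z^2 - 4*z - 5) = (z - 5)*(z - 2)*(z + 1)*(z + 1)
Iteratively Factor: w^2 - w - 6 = (w - 3)*(w + 2)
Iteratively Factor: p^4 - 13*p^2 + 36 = (p + 2)*(p^3 - 2*p^2 - 9*p + 18) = (p - 2)*(p + 2)*(p^2 - 9) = (p - 2)*(p + 2)*(p + 3)*(p - 3)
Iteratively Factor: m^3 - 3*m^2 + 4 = (m - 2)*(m^2 - m - 2) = (m - 2)*(m + 1)*(m - 2)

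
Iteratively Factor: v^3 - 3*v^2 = (v - 3)*(v^2) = v*(v - 3)*(v)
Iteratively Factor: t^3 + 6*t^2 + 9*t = (t + 3)*(t^2 + 3*t) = t*(t + 3)*(t + 3)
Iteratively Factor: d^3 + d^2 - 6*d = (d)*(d^2 + d - 6) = d*(d - 2)*(d + 3)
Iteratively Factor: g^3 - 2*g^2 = (g - 2)*(g^2) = g*(g - 2)*(g)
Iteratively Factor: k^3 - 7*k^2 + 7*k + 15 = (k - 3)*(k^2 - 4*k - 5) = (k - 3)*(k + 1)*(k - 5)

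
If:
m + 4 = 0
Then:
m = -4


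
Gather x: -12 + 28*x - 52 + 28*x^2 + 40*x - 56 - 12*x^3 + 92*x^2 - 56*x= -12*x^3 + 120*x^2 + 12*x - 120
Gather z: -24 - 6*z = -6*z - 24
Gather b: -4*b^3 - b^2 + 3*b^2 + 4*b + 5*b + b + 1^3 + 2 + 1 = -4*b^3 + 2*b^2 + 10*b + 4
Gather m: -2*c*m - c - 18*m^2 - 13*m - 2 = -c - 18*m^2 + m*(-2*c - 13) - 2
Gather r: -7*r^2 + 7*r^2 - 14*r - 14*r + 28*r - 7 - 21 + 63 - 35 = 0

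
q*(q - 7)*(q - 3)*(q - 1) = q^4 - 11*q^3 + 31*q^2 - 21*q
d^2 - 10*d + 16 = (d - 8)*(d - 2)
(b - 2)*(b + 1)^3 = b^4 + b^3 - 3*b^2 - 5*b - 2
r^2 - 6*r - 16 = (r - 8)*(r + 2)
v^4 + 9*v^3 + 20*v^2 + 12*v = v*(v + 1)*(v + 2)*(v + 6)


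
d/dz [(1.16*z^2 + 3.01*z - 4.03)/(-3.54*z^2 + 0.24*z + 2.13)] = (10.9338*z^2 - 23.5908*z + 7.3785)/(12.5316*z^4 - 1.6992*z^3 - 15.0228*z^2 + 1.0224*z + 4.5369)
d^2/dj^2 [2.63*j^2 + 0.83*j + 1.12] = 5.26000000000000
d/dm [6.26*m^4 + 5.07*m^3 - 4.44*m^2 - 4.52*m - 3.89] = 25.04*m^3 + 15.21*m^2 - 8.88*m - 4.52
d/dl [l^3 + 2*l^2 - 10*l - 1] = 3*l^2 + 4*l - 10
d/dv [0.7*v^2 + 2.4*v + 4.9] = 1.4*v + 2.4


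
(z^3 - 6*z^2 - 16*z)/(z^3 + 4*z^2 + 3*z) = (z^2 - 6*z - 16)/(z^2 + 4*z + 3)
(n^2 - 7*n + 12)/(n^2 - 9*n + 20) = (n - 3)/(n - 5)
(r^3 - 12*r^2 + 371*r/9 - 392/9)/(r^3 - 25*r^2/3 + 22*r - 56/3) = (3*r^2 - 29*r + 56)/(3*(r^2 - 6*r + 8))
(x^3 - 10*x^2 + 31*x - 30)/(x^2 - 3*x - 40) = (-x^3 + 10*x^2 - 31*x + 30)/(-x^2 + 3*x + 40)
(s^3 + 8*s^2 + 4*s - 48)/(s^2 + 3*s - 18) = (s^2 + 2*s - 8)/(s - 3)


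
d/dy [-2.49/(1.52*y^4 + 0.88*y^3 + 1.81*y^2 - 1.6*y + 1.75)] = (15.1392*y^3 + 6.5736*y^2 + 9.0138*y - 3.984)/(1.52*y^4 + 0.88*y^3 + 1.81*y^2 - 1.6*y + 1.75)^2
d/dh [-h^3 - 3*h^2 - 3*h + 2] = -3*h^2 - 6*h - 3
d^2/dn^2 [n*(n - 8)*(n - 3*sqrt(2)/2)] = 6*n - 16 - 3*sqrt(2)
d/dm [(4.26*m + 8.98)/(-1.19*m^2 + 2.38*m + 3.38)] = (5.0694*m^2 + 21.3724*m - 6.9736)/(1.4161*m^4 - 5.6644*m^3 - 2.38*m^2 + 16.0888*m + 11.4244)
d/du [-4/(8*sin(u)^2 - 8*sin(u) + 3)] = 32*(sin(2*u) - cos(u))/(-8*sin(u) - 4*cos(2*u) + 7)^2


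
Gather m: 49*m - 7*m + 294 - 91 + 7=42*m + 210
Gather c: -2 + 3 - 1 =0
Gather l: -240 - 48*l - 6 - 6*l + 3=-54*l - 243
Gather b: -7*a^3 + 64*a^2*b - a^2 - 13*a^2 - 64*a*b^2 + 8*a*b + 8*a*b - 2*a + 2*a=-7*a^3 - 14*a^2 - 64*a*b^2 + b*(64*a^2 + 16*a)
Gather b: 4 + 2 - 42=-36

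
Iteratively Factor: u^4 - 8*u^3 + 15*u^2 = (u - 5)*(u^3 - 3*u^2) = u*(u - 5)*(u^2 - 3*u) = u*(u - 5)*(u - 3)*(u)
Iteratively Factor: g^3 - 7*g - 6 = (g + 2)*(g^2 - 2*g - 3) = (g - 3)*(g + 2)*(g + 1)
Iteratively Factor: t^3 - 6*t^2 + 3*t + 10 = (t - 5)*(t^2 - t - 2) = (t - 5)*(t + 1)*(t - 2)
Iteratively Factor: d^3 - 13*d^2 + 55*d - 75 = (d - 5)*(d^2 - 8*d + 15) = (d - 5)^2*(d - 3)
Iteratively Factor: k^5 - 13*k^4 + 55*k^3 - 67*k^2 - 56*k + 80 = (k - 4)*(k^4 - 9*k^3 + 19*k^2 + 9*k - 20) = (k - 5)*(k - 4)*(k^3 - 4*k^2 - k + 4) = (k - 5)*(k - 4)^2*(k^2 - 1) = (k - 5)*(k - 4)^2*(k + 1)*(k - 1)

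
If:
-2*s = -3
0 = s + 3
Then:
No Solution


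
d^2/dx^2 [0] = 0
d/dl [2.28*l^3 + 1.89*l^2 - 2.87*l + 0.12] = 6.84*l^2 + 3.78*l - 2.87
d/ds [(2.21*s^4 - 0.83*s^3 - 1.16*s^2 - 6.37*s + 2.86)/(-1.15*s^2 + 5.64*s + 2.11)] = (-5.083*s^5 + 38.3477*s^4 + 9.29*s^3 - 19.1218*s^2 + 1.6828*s - 29.5711)/(1.3225*s^4 - 12.972*s^3 + 26.9566*s^2 + 23.8008*s + 4.4521)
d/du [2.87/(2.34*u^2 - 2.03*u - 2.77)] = (5.8261 - 13.4316*u)/(-2.34*u^2 + 2.03*u + 2.77)^2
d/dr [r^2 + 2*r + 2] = 2*r + 2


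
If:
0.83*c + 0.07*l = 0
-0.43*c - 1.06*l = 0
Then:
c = 0.00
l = 0.00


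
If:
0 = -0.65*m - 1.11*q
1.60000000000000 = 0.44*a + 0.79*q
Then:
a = 3.63636363636364 - 1.79545454545455*q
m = -1.70769230769231*q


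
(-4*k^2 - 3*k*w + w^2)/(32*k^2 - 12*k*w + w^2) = (k + w)/(-8*k + w)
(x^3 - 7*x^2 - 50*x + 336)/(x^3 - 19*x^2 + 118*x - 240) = (x + 7)/(x - 5)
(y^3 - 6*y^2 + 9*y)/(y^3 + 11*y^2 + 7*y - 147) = y*(y - 3)/(y^2 + 14*y + 49)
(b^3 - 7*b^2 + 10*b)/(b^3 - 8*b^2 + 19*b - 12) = b*(b^2 - 7*b + 10)/(b^3 - 8*b^2 + 19*b - 12)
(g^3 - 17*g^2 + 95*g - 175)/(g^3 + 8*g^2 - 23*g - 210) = (g^2 - 12*g + 35)/(g^2 + 13*g + 42)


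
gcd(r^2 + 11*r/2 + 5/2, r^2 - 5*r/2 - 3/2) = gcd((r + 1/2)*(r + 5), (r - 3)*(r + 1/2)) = r + 1/2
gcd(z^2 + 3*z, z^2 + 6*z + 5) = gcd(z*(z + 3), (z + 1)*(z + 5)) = 1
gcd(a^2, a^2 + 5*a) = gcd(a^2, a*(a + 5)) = a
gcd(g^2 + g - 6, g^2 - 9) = g + 3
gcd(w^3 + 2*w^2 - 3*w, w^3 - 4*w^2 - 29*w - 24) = w + 3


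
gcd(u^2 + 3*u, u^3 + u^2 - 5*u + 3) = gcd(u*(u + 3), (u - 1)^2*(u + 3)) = u + 3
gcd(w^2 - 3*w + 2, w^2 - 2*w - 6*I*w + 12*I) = w - 2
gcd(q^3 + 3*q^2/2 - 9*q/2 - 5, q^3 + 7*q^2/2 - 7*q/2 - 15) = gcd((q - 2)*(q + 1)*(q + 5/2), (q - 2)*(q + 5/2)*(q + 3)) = q^2 + q/2 - 5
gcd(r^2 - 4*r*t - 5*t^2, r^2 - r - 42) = 1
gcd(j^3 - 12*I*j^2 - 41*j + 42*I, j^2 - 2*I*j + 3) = j - 3*I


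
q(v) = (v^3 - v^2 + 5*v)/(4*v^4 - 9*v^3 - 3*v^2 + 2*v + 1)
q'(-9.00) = 0.00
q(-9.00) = -0.03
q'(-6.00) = -0.00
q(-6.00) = -0.04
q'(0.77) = 8.46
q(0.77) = -1.91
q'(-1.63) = -0.32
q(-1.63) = -0.27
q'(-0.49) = -16.33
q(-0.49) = -4.77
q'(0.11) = 3.70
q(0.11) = 0.46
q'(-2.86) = -0.05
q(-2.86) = -0.10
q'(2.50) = -174.10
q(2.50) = 7.61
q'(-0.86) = -3.48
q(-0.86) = -1.14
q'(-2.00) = -0.16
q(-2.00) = -0.18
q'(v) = (3*v^2 - 2*v + 5)/(4*v^4 - 9*v^3 - 3*v^2 + 2*v + 1) + (v^3 - v^2 + 5*v)*(-16*v^3 + 27*v^2 + 6*v - 2)/(4*v^4 - 9*v^3 - 3*v^2 + 2*v + 1)^2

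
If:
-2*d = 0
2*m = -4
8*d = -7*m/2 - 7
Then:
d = 0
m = -2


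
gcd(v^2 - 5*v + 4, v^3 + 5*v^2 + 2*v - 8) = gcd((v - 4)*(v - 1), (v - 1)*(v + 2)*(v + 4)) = v - 1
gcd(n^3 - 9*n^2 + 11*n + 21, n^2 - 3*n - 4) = n + 1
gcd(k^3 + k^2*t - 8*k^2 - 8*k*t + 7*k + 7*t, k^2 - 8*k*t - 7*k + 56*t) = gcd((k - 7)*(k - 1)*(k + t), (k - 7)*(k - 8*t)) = k - 7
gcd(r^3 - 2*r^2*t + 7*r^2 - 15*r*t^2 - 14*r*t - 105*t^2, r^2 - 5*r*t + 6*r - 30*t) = r - 5*t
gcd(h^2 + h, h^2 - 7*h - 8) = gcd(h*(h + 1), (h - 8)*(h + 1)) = h + 1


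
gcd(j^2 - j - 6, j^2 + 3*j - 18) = j - 3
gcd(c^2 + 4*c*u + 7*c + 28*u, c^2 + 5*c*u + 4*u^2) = c + 4*u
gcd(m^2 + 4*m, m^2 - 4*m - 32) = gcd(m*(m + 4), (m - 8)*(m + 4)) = m + 4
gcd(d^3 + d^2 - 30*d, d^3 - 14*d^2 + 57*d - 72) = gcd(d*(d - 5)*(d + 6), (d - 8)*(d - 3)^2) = 1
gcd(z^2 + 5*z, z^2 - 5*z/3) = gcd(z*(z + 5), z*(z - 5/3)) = z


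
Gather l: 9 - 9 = 0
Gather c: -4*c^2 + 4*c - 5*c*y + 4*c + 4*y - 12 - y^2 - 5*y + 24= -4*c^2 + c*(8 - 5*y) - y^2 - y + 12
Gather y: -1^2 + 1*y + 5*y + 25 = 6*y + 24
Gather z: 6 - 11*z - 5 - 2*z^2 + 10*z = -2*z^2 - z + 1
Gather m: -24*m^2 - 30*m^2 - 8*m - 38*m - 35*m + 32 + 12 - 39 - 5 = -54*m^2 - 81*m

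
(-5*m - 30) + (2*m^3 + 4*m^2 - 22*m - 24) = 2*m^3 + 4*m^2 - 27*m - 54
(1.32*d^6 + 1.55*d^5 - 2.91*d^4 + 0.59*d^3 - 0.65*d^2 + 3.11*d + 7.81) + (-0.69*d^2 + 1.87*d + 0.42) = 1.32*d^6 + 1.55*d^5 - 2.91*d^4 + 0.59*d^3 - 1.34*d^2 + 4.98*d + 8.23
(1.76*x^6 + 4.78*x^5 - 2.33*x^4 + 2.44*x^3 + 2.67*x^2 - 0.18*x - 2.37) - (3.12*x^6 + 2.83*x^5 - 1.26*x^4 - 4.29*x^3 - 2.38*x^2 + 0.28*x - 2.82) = -1.36*x^6 + 1.95*x^5 - 1.07*x^4 + 6.73*x^3 + 5.05*x^2 - 0.46*x + 0.45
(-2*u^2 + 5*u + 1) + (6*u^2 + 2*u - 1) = 4*u^2 + 7*u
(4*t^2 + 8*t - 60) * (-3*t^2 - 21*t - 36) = -12*t^4 - 108*t^3 - 132*t^2 + 972*t + 2160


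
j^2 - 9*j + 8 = (j - 8)*(j - 1)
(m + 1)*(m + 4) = m^2 + 5*m + 4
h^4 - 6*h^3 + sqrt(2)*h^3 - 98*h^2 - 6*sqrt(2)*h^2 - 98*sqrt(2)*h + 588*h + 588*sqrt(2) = (h - 6)*(h - 7*sqrt(2))*(h + sqrt(2))*(h + 7*sqrt(2))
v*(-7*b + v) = -7*b*v + v^2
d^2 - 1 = (d - 1)*(d + 1)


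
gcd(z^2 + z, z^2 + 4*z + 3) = z + 1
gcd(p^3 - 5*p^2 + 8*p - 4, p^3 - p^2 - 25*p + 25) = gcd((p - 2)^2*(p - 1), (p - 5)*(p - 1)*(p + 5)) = p - 1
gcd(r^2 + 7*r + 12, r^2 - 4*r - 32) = r + 4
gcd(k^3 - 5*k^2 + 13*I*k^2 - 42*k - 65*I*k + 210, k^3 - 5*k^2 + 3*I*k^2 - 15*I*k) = k - 5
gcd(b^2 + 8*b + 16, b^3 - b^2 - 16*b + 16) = b + 4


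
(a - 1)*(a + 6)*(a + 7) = a^3 + 12*a^2 + 29*a - 42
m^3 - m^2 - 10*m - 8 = (m - 4)*(m + 1)*(m + 2)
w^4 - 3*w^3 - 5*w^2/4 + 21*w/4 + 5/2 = (w - 5/2)*(w - 2)*(w + 1/2)*(w + 1)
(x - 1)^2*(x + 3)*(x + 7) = x^4 + 8*x^3 + 2*x^2 - 32*x + 21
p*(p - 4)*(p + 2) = p^3 - 2*p^2 - 8*p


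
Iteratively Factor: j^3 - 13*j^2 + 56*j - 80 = (j - 5)*(j^2 - 8*j + 16) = (j - 5)*(j - 4)*(j - 4)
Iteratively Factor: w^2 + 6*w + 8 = (w + 2)*(w + 4)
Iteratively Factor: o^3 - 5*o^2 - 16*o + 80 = (o - 5)*(o^2 - 16) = (o - 5)*(o + 4)*(o - 4)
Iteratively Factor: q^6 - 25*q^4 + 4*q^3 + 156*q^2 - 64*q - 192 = (q - 2)*(q^5 + 2*q^4 - 21*q^3 - 38*q^2 + 80*q + 96) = (q - 2)*(q + 3)*(q^4 - q^3 - 18*q^2 + 16*q + 32) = (q - 4)*(q - 2)*(q + 3)*(q^3 + 3*q^2 - 6*q - 8) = (q - 4)*(q - 2)*(q + 3)*(q + 4)*(q^2 - q - 2) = (q - 4)*(q - 2)*(q + 1)*(q + 3)*(q + 4)*(q - 2)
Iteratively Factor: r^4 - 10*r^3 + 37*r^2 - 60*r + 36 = (r - 3)*(r^3 - 7*r^2 + 16*r - 12) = (r - 3)*(r - 2)*(r^2 - 5*r + 6) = (r - 3)^2*(r - 2)*(r - 2)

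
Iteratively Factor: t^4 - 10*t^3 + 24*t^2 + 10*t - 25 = (t - 5)*(t^3 - 5*t^2 - t + 5) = (t - 5)*(t + 1)*(t^2 - 6*t + 5) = (t - 5)*(t - 1)*(t + 1)*(t - 5)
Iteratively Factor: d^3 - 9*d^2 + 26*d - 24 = (d - 3)*(d^2 - 6*d + 8) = (d - 3)*(d - 2)*(d - 4)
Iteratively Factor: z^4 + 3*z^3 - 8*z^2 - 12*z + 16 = (z + 4)*(z^3 - z^2 - 4*z + 4) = (z - 1)*(z + 4)*(z^2 - 4) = (z - 2)*(z - 1)*(z + 4)*(z + 2)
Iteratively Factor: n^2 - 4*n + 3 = (n - 3)*(n - 1)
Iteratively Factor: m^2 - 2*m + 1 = (m - 1)*(m - 1)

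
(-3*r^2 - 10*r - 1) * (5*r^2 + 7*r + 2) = -15*r^4 - 71*r^3 - 81*r^2 - 27*r - 2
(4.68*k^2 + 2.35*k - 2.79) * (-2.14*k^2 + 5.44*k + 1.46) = -10.0152*k^4 + 20.4302*k^3 + 25.5874*k^2 - 11.7466*k - 4.0734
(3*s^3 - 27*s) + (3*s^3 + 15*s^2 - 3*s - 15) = 6*s^3 + 15*s^2 - 30*s - 15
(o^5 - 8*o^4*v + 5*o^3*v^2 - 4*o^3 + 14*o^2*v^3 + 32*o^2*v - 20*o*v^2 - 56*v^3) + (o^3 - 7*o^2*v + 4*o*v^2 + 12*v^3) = o^5 - 8*o^4*v + 5*o^3*v^2 - 3*o^3 + 14*o^2*v^3 + 25*o^2*v - 16*o*v^2 - 44*v^3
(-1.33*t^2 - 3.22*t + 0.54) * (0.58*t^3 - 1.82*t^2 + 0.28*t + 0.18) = -0.7714*t^5 + 0.553*t^4 + 5.8012*t^3 - 2.1238*t^2 - 0.4284*t + 0.0972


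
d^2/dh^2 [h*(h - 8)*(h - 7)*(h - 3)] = 12*h^2 - 108*h + 202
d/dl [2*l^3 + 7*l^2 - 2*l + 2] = 6*l^2 + 14*l - 2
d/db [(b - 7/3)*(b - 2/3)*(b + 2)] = 3*b^2 - 2*b - 40/9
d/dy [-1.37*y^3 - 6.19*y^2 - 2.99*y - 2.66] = -4.11*y^2 - 12.38*y - 2.99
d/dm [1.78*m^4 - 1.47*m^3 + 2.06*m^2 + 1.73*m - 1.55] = 7.12*m^3 - 4.41*m^2 + 4.12*m + 1.73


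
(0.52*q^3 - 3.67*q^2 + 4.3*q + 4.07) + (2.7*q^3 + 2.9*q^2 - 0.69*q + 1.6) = 3.22*q^3 - 0.77*q^2 + 3.61*q + 5.67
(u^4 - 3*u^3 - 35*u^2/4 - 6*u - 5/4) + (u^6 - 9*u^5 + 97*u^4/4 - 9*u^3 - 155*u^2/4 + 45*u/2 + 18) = u^6 - 9*u^5 + 101*u^4/4 - 12*u^3 - 95*u^2/2 + 33*u/2 + 67/4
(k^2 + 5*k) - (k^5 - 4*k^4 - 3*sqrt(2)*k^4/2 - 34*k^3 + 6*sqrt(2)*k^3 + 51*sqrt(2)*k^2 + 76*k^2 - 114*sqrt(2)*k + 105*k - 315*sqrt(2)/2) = -k^5 + 3*sqrt(2)*k^4/2 + 4*k^4 - 6*sqrt(2)*k^3 + 34*k^3 - 75*k^2 - 51*sqrt(2)*k^2 - 100*k + 114*sqrt(2)*k + 315*sqrt(2)/2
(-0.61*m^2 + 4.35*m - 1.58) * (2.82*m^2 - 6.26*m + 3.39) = -1.7202*m^4 + 16.0856*m^3 - 33.7545*m^2 + 24.6373*m - 5.3562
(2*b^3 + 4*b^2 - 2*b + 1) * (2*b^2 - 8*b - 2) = 4*b^5 - 8*b^4 - 40*b^3 + 10*b^2 - 4*b - 2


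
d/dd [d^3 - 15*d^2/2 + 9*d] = 3*d^2 - 15*d + 9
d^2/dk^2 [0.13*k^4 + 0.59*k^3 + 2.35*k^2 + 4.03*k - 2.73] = 1.56*k^2 + 3.54*k + 4.7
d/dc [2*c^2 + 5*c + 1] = 4*c + 5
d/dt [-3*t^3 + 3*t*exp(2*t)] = -9*t^2 + 6*t*exp(2*t) + 3*exp(2*t)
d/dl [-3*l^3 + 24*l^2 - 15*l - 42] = -9*l^2 + 48*l - 15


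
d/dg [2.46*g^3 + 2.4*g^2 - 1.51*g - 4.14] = 7.38*g^2 + 4.8*g - 1.51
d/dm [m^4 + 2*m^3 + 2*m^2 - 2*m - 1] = 4*m^3 + 6*m^2 + 4*m - 2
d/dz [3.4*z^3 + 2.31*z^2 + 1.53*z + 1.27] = 10.2*z^2 + 4.62*z + 1.53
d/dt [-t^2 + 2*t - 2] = 2 - 2*t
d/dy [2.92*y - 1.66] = 2.92000000000000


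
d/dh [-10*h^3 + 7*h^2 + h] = -30*h^2 + 14*h + 1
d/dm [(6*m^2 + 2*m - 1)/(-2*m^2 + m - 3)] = 5*(2*m^2 - 8*m - 1)/(4*m^4 - 4*m^3 + 13*m^2 - 6*m + 9)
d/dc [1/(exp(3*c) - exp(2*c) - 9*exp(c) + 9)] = (-3*exp(2*c) + 2*exp(c) + 9)*exp(c)/(exp(3*c) - exp(2*c) - 9*exp(c) + 9)^2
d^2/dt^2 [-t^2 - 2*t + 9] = -2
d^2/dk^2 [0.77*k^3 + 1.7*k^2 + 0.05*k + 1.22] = 4.62*k + 3.4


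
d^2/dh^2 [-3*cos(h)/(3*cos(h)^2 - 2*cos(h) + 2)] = (-18*(1 - cos(h)^2)^2 - 27*cos(h)^5 + 162*cos(h)^3 - 48*cos(h)^2 - 120*cos(h) + 42)/(-3*cos(h)^2 + 2*cos(h) - 2)^3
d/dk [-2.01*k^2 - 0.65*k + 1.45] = -4.02*k - 0.65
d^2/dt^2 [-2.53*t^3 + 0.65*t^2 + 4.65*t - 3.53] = 1.3 - 15.18*t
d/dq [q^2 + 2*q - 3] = 2*q + 2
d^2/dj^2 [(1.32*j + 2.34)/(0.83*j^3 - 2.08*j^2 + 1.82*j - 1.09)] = (5.456088*j^5 + 5.671224*j^4 - 57.202704*j^3 + 96.281928*j^2 - 58.40406*j + 10.128768)/(0.571787*j^9 - 4.298736*j^8 + 14.53413*j^7 - 30.103903*j^6 + 43.160676*j^5 - 44.696028*j^4 + 33.744761*j^3 - 18.245292*j^2 + 6.487026*j - 1.295029)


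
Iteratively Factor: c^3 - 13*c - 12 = (c + 1)*(c^2 - c - 12) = (c - 4)*(c + 1)*(c + 3)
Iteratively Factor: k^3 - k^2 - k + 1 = (k + 1)*(k^2 - 2*k + 1) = (k - 1)*(k + 1)*(k - 1)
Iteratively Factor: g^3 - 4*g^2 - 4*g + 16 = (g + 2)*(g^2 - 6*g + 8) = (g - 2)*(g + 2)*(g - 4)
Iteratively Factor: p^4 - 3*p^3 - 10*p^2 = (p - 5)*(p^3 + 2*p^2) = (p - 5)*(p + 2)*(p^2) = p*(p - 5)*(p + 2)*(p)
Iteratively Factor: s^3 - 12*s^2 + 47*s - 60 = (s - 4)*(s^2 - 8*s + 15) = (s - 4)*(s - 3)*(s - 5)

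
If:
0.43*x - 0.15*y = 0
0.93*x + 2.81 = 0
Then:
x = -3.02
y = -8.66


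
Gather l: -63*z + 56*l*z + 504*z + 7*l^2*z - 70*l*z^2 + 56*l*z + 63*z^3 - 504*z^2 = 7*l^2*z + l*(-70*z^2 + 112*z) + 63*z^3 - 504*z^2 + 441*z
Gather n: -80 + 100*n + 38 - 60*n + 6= 40*n - 36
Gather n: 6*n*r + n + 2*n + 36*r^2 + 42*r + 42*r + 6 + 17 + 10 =n*(6*r + 3) + 36*r^2 + 84*r + 33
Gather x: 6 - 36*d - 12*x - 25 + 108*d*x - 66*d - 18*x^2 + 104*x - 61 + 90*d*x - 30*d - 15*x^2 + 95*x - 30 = -132*d - 33*x^2 + x*(198*d + 187) - 110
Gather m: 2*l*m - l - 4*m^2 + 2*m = -l - 4*m^2 + m*(2*l + 2)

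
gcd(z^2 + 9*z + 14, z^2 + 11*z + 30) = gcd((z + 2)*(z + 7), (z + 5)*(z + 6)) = 1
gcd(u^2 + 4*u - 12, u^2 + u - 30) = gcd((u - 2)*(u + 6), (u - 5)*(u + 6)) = u + 6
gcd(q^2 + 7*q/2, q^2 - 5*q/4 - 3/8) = 1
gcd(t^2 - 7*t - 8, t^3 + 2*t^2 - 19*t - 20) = t + 1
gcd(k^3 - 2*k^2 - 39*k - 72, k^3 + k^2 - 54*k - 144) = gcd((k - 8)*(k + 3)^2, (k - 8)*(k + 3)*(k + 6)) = k^2 - 5*k - 24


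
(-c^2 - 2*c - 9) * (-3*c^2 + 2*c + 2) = 3*c^4 + 4*c^3 + 21*c^2 - 22*c - 18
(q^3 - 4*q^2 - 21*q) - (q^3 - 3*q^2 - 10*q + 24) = -q^2 - 11*q - 24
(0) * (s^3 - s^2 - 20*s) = 0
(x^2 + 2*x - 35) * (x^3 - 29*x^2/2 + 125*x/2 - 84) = x^5 - 25*x^4/2 - 3*x^3/2 + 1097*x^2/2 - 4711*x/2 + 2940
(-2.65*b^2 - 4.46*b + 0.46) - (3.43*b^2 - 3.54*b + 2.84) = -6.08*b^2 - 0.92*b - 2.38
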